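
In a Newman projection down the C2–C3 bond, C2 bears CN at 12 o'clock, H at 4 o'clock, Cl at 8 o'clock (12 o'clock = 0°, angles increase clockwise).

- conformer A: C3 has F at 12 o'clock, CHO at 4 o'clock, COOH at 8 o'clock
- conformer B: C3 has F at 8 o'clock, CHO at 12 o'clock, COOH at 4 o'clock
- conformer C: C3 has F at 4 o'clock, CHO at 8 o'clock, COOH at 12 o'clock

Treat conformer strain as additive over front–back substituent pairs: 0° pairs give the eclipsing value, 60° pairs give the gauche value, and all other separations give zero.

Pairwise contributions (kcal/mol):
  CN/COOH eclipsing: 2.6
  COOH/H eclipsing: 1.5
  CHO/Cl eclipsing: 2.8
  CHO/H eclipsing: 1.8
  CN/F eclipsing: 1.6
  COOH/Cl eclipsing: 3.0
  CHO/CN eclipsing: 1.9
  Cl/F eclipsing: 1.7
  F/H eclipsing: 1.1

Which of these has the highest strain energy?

A (eclipsed): CN(0°)/F(0°) eclipsed 1.6; H(120°)/CHO(120°) eclipsed 1.8; Cl(240°)/COOH(240°) eclipsed 3.0 → 6.4 kcal/mol.
B (eclipsed): CN(0°)/CHO(0°) eclipsed 1.9; H(120°)/COOH(120°) eclipsed 1.5; Cl(240°)/F(240°) eclipsed 1.7 → 5.1 kcal/mol.
C (eclipsed): CN(0°)/COOH(0°) eclipsed 2.6; H(120°)/F(120°) eclipsed 1.1; Cl(240°)/CHO(240°) eclipsed 2.8 → 6.5 kcal/mol.
C has the highest total (6.5 kcal/mol).

C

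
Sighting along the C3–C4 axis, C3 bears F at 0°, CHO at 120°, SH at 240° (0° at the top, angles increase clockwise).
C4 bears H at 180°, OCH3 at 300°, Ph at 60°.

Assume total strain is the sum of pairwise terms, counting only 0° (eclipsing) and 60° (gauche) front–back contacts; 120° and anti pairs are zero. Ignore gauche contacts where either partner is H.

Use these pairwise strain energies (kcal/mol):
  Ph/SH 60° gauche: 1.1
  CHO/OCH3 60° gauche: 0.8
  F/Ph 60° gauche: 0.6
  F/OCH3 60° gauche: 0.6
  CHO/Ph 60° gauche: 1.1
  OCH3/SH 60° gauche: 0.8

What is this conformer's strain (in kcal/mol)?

This conformer (staggered): F(0°)/OCH3(300°) gauche 0.6; F(0°)/Ph(60°) gauche 0.6; CHO(120°)/Ph(60°) gauche 1.1; SH(240°)/OCH3(300°) gauche 0.8 → 3.1 kcal/mol.

3.1 kcal/mol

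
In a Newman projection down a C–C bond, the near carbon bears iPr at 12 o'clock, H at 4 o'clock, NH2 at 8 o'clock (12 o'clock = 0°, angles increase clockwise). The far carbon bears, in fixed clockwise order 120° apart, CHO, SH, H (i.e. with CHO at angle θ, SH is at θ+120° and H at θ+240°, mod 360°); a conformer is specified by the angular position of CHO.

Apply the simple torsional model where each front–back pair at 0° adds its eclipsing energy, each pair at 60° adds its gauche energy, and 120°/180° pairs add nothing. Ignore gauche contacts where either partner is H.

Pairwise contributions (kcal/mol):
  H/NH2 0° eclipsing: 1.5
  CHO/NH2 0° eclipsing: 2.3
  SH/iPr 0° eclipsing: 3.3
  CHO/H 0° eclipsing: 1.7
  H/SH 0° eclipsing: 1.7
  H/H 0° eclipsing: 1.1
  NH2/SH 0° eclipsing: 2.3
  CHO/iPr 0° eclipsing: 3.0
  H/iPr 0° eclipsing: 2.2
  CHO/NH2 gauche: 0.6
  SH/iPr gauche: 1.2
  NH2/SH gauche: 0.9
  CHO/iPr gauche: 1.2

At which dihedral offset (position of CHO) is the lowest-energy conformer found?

CHO at 0° (eclipsed): iPr(0°)/CHO(0°) eclipsed 3.0; H(120°)/SH(120°) eclipsed 1.7; NH2(240°)/H(240°) eclipsed 1.5 → 6.2 kcal/mol.
CHO at 60° (staggered): iPr(0°)/CHO(60°) gauche 1.2; NH2(240°)/SH(180°) gauche 0.9 → 2.1 kcal/mol.
CHO at 120° (eclipsed): iPr(0°)/H(0°) eclipsed 2.2; H(120°)/CHO(120°) eclipsed 1.7; NH2(240°)/SH(240°) eclipsed 2.3 → 6.2 kcal/mol.
CHO at 180° (staggered): iPr(0°)/SH(300°) gauche 1.2; NH2(240°)/CHO(180°) gauche 0.6; NH2(240°)/SH(300°) gauche 0.9 → 2.7 kcal/mol.
CHO at 240° (eclipsed): iPr(0°)/SH(0°) eclipsed 3.3; H(120°)/H(120°) eclipsed 1.1; NH2(240°)/CHO(240°) eclipsed 2.3 → 6.7 kcal/mol.
CHO at 300° (staggered): iPr(0°)/CHO(300°) gauche 1.2; iPr(0°)/SH(60°) gauche 1.2; NH2(240°)/CHO(300°) gauche 0.6 → 3.0 kcal/mol.
The minimum (2.1 kcal/mol) occurs with CHO at 60°.

60°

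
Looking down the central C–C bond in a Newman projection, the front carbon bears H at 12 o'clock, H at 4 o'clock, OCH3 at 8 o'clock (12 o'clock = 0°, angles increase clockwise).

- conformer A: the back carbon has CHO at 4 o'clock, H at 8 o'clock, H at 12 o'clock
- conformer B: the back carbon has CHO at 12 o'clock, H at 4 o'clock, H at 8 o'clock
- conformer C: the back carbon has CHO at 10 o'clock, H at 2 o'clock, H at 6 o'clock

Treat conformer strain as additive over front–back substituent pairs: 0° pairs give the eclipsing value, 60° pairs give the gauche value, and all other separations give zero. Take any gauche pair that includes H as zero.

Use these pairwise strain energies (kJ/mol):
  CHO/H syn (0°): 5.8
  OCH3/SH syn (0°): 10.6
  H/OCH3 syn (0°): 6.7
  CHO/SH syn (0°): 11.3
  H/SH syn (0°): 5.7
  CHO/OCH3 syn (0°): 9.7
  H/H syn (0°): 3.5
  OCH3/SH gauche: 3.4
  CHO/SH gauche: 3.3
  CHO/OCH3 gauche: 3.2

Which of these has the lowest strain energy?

A (eclipsed): H–H eclipsed, H–CHO eclipsed, OCH3–H eclipsed; 3.5 + 5.8 + 6.7 = 16.0 kJ/mol.
B (eclipsed): H–CHO eclipsed, H–H eclipsed, OCH3–H eclipsed; 5.8 + 3.5 + 6.7 = 16.0 kJ/mol.
C (staggered): OCH3–CHO gauche; 3.2 = 3.2 kJ/mol.
C has the lowest total (3.2 kJ/mol).

C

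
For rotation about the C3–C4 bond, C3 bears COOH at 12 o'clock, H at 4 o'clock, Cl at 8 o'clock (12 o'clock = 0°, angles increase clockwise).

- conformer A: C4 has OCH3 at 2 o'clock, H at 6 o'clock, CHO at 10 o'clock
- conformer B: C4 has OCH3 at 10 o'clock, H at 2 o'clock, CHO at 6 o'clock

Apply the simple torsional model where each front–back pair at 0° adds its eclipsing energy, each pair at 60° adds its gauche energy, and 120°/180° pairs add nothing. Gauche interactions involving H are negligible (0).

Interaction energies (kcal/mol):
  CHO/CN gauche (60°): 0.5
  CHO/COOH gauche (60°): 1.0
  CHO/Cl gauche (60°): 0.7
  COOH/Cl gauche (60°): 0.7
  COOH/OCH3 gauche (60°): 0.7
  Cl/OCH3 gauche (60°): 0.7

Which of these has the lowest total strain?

B

A (staggered): COOH–OCH3 gauche, COOH–CHO gauche, Cl–CHO gauche; 0.7 + 1.0 + 0.7 = 2.4 kcal/mol.
B (staggered): COOH–OCH3 gauche, Cl–OCH3 gauche, Cl–CHO gauche; 0.7 + 0.7 + 0.7 = 2.1 kcal/mol.
B has the lowest total (2.1 kcal/mol).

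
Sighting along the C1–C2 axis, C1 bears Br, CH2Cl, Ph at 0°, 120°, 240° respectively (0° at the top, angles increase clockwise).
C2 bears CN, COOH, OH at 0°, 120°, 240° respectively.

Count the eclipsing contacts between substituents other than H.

Non-H eclipsing pairs: Br(0°)/CN(0°); CH2Cl(120°)/COOH(120°); Ph(240°)/OH(240°) — 3 interactions.

3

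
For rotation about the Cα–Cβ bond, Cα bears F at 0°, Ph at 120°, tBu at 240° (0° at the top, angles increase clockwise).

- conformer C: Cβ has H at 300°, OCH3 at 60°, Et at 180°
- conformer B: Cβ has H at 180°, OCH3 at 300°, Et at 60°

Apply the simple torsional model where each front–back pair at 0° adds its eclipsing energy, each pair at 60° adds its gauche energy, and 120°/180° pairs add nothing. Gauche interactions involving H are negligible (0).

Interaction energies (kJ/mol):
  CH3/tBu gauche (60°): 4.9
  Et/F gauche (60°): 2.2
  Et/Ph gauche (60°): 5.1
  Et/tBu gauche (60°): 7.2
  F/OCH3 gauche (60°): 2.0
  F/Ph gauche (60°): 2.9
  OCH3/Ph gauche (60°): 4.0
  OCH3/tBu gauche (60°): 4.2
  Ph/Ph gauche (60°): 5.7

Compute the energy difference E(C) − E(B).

+4.8 kJ/mol

C (staggered): F(0°)/OCH3(60°) gauche 2.0; Ph(120°)/OCH3(60°) gauche 4.0; Ph(120°)/Et(180°) gauche 5.1; tBu(240°)/Et(180°) gauche 7.2 → 18.3 kJ/mol.
B (staggered): F(0°)/OCH3(300°) gauche 2.0; F(0°)/Et(60°) gauche 2.2; Ph(120°)/Et(60°) gauche 5.1; tBu(240°)/OCH3(300°) gauche 4.2 → 13.5 kJ/mol.
E(C) − E(B) = 18.3 − 13.5 = +4.8 kJ/mol.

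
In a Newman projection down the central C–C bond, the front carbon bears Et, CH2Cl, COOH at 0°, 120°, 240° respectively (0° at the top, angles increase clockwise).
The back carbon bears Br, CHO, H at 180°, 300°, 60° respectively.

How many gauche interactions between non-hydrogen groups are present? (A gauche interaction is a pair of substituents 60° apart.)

4

Non-H gauche pairs: Et(0°)/CHO(300°); CH2Cl(120°)/Br(180°); COOH(240°)/Br(180°); COOH(240°)/CHO(300°) — 4 interactions.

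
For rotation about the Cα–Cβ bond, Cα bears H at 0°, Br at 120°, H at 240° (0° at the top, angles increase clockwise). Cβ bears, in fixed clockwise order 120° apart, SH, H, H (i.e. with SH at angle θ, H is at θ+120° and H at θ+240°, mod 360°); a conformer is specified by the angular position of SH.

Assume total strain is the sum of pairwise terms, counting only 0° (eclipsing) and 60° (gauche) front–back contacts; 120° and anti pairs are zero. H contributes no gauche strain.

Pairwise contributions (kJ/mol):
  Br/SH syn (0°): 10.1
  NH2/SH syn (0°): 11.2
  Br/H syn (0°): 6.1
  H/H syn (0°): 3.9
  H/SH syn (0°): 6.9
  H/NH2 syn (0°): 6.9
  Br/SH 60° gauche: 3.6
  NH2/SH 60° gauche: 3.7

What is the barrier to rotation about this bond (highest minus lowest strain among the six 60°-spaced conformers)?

17.9 kJ/mol

SH at 0° is eclipsed. H at 0° is eclipsed with SH at 0° (6.9); Br at 120° is eclipsed with H at 120° (6.1); H at 240° is eclipsed with H at 240° (3.9). Total 16.9 kJ/mol.
SH at 60° is staggered. Br at 120° is gauche with SH at 60° (3.6). Total 3.6 kJ/mol.
SH at 120° is eclipsed. H at 0° is eclipsed with H at 0° (3.9); Br at 120° is eclipsed with SH at 120° (10.1); H at 240° is eclipsed with H at 240° (3.9). Total 17.9 kJ/mol.
SH at 180° is staggered. Br at 120° is gauche with SH at 180° (3.6). Total 3.6 kJ/mol.
SH at 240° is eclipsed. H at 0° is eclipsed with H at 0° (3.9); Br at 120° is eclipsed with H at 120° (6.1); H at 240° is eclipsed with SH at 240° (6.9). Total 16.9 kJ/mol.
SH at 300° (staggered): no non-H gauche contacts → 0.0 kJ/mol.
Max at 120° (17.9 kJ/mol), min at 300° (0.0 kJ/mol); barrier = 17.9 kJ/mol.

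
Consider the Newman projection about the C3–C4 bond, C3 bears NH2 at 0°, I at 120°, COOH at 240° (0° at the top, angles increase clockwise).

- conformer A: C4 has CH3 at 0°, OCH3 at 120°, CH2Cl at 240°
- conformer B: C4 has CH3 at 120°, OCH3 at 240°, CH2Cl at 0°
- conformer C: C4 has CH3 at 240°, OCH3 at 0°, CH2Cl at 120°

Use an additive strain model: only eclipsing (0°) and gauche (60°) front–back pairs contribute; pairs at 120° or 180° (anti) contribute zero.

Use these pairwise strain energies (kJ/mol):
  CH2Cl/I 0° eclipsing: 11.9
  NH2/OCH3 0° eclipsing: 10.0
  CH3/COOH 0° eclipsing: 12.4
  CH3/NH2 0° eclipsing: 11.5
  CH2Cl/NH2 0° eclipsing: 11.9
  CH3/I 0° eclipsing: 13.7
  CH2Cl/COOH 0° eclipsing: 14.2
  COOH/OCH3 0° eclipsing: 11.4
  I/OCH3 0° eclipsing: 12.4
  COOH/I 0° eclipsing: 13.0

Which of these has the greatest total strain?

A is eclipsed. NH2 at 0° is eclipsed with CH3 at 0° (11.5); I at 120° is eclipsed with OCH3 at 120° (12.4); COOH at 240° is eclipsed with CH2Cl at 240° (14.2). Total 38.1 kJ/mol.
B is eclipsed. NH2 at 0° is eclipsed with CH2Cl at 0° (11.9); I at 120° is eclipsed with CH3 at 120° (13.7); COOH at 240° is eclipsed with OCH3 at 240° (11.4). Total 37.0 kJ/mol.
C is eclipsed. NH2 at 0° is eclipsed with OCH3 at 0° (10.0); I at 120° is eclipsed with CH2Cl at 120° (11.9); COOH at 240° is eclipsed with CH3 at 240° (12.4). Total 34.3 kJ/mol.
A has the highest total (38.1 kJ/mol).

A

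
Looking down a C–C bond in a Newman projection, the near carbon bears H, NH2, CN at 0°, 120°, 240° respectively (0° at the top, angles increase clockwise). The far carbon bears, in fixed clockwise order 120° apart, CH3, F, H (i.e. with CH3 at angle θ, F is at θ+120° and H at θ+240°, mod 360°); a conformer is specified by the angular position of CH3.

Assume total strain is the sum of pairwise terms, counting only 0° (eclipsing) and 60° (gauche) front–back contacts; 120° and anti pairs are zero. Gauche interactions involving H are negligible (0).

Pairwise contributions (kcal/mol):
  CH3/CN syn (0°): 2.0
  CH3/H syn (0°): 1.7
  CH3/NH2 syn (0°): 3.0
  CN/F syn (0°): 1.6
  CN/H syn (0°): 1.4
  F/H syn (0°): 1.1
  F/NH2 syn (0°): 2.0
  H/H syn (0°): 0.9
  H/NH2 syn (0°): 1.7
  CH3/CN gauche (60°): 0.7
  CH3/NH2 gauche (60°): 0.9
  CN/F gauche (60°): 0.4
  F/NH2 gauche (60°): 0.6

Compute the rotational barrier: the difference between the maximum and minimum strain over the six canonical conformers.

CH3 at 0° (eclipsed): H(0°)/CH3(0°) eclipsed 1.7; NH2(120°)/F(120°) eclipsed 2.0; CN(240°)/H(240°) eclipsed 1.4 → 5.1 kcal/mol.
CH3 at 60° (staggered): NH2(120°)/CH3(60°) gauche 0.9; NH2(120°)/F(180°) gauche 0.6; CN(240°)/F(180°) gauche 0.4 → 1.9 kcal/mol.
CH3 at 120° (eclipsed): H(0°)/H(0°) eclipsed 0.9; NH2(120°)/CH3(120°) eclipsed 3.0; CN(240°)/F(240°) eclipsed 1.6 → 5.5 kcal/mol.
CH3 at 180° (staggered): NH2(120°)/CH3(180°) gauche 0.9; CN(240°)/CH3(180°) gauche 0.7; CN(240°)/F(300°) gauche 0.4 → 2.0 kcal/mol.
CH3 at 240° (eclipsed): H(0°)/F(0°) eclipsed 1.1; NH2(120°)/H(120°) eclipsed 1.7; CN(240°)/CH3(240°) eclipsed 2.0 → 4.8 kcal/mol.
CH3 at 300° (staggered): NH2(120°)/F(60°) gauche 0.6; CN(240°)/CH3(300°) gauche 0.7 → 1.3 kcal/mol.
Max at 120° (5.5 kcal/mol), min at 300° (1.3 kcal/mol); barrier = 4.2 kcal/mol.

4.2 kcal/mol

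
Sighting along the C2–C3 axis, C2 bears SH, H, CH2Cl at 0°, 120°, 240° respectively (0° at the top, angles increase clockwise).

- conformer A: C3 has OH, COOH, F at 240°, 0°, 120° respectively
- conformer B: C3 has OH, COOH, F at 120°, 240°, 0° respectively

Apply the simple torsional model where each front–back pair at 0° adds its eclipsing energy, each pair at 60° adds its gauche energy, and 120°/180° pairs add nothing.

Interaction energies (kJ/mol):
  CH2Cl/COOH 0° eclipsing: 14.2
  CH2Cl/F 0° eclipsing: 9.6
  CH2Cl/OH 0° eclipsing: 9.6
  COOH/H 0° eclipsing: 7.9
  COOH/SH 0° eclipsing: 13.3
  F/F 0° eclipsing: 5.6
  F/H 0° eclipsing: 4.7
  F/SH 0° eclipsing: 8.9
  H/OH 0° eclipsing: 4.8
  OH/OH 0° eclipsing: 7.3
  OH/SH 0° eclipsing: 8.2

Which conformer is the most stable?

A is eclipsed. SH at 0° is eclipsed with COOH at 0° (13.3); H at 120° is eclipsed with F at 120° (4.7); CH2Cl at 240° is eclipsed with OH at 240° (9.6). Total 27.6 kJ/mol.
B is eclipsed. SH at 0° is eclipsed with F at 0° (8.9); H at 120° is eclipsed with OH at 120° (4.8); CH2Cl at 240° is eclipsed with COOH at 240° (14.2). Total 27.9 kJ/mol.
A has the lowest total (27.6 kJ/mol).

A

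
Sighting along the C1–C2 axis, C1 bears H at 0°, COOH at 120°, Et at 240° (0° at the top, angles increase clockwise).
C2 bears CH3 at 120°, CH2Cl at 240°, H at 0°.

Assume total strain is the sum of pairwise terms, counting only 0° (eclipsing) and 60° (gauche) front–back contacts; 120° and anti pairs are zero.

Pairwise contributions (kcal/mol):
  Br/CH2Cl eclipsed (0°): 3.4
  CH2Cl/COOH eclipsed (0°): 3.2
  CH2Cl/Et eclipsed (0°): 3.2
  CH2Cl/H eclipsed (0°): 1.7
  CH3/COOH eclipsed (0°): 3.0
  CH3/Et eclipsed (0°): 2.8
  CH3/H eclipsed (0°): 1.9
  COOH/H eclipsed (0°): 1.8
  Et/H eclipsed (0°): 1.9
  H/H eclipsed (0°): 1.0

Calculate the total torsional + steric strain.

This conformer is eclipsed. H at 0° is eclipsed with H at 0° (1.0); COOH at 120° is eclipsed with CH3 at 120° (3.0); Et at 240° is eclipsed with CH2Cl at 240° (3.2). Total 7.2 kcal/mol.

7.2 kcal/mol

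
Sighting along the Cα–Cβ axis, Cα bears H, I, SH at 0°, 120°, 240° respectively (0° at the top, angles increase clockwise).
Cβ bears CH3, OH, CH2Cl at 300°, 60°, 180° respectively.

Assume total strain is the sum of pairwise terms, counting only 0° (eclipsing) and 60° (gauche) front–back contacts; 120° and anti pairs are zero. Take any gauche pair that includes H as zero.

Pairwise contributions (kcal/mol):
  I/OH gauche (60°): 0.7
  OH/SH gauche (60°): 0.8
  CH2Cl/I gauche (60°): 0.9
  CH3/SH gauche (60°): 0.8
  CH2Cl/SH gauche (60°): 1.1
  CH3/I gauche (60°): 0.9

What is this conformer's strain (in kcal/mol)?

This conformer (staggered): I(120°)/OH(60°) gauche 0.7; I(120°)/CH2Cl(180°) gauche 0.9; SH(240°)/CH3(300°) gauche 0.8; SH(240°)/CH2Cl(180°) gauche 1.1 → 3.5 kcal/mol.

3.5 kcal/mol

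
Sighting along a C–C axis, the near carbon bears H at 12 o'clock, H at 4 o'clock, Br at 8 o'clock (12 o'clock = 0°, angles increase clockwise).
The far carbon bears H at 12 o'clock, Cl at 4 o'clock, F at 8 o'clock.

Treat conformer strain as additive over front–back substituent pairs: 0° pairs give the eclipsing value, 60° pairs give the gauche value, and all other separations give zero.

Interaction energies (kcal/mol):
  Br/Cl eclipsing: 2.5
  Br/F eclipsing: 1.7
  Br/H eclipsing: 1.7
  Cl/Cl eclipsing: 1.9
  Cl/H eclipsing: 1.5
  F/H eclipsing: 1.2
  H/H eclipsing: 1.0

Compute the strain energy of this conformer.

This conformer (eclipsed): H–H eclipsed, H–Cl eclipsed, Br–F eclipsed; 1.0 + 1.5 + 1.7 = 4.2 kcal/mol.

4.2 kcal/mol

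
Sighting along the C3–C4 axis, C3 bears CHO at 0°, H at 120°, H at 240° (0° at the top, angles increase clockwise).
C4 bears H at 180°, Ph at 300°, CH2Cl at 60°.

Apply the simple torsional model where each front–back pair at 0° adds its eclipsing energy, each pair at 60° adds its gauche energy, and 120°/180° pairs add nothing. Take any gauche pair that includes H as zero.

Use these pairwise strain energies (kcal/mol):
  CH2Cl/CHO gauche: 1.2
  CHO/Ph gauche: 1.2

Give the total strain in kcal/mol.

2.4 kcal/mol

This conformer (staggered): CHO–Ph gauche, CHO–CH2Cl gauche; 1.2 + 1.2 = 2.4 kcal/mol.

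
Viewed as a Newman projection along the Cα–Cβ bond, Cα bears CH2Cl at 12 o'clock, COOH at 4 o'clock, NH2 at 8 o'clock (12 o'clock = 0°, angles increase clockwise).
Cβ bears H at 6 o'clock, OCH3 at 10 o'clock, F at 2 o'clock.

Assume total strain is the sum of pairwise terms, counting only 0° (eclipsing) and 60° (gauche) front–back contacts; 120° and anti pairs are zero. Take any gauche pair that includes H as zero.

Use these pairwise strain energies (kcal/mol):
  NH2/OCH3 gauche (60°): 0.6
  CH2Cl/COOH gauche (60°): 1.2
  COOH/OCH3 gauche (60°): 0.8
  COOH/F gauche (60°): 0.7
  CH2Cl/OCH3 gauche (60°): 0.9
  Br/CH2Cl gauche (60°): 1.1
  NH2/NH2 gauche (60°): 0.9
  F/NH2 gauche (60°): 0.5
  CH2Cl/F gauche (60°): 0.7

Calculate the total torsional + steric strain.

2.9 kcal/mol

This conformer is staggered. CH2Cl at 0° is gauche with OCH3 at 300° (0.9); CH2Cl at 0° is gauche with F at 60° (0.7); COOH at 120° is gauche with F at 60° (0.7); NH2 at 240° is gauche with OCH3 at 300° (0.6). Total 2.9 kcal/mol.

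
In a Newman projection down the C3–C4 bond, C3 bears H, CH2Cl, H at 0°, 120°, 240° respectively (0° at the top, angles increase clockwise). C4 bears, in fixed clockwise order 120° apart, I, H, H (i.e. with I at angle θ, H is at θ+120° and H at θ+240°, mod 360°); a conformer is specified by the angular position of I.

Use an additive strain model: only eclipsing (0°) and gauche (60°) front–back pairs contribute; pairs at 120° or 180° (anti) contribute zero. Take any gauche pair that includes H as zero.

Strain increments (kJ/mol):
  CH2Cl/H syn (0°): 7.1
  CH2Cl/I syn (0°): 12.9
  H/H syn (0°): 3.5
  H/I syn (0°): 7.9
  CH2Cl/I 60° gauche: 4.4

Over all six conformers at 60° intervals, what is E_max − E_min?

19.9 kJ/mol

I at 0° (eclipsed): H–I eclipsed, CH2Cl–H eclipsed, H–H eclipsed; 7.9 + 7.1 + 3.5 = 18.5 kJ/mol.
I at 60° (staggered): CH2Cl–I gauche; 4.4 = 4.4 kJ/mol.
I at 120° (eclipsed): H–H eclipsed, CH2Cl–I eclipsed, H–H eclipsed; 3.5 + 12.9 + 3.5 = 19.9 kJ/mol.
I at 180° (staggered): CH2Cl–I gauche; 4.4 = 4.4 kJ/mol.
I at 240° (eclipsed): H–H eclipsed, CH2Cl–H eclipsed, H–I eclipsed; 3.5 + 7.1 + 7.9 = 18.5 kJ/mol.
I at 300° (staggered): no non-H gauche contacts → 0.0 kJ/mol.
Max at 120° (19.9 kJ/mol), min at 300° (0.0 kJ/mol); barrier = 19.9 kJ/mol.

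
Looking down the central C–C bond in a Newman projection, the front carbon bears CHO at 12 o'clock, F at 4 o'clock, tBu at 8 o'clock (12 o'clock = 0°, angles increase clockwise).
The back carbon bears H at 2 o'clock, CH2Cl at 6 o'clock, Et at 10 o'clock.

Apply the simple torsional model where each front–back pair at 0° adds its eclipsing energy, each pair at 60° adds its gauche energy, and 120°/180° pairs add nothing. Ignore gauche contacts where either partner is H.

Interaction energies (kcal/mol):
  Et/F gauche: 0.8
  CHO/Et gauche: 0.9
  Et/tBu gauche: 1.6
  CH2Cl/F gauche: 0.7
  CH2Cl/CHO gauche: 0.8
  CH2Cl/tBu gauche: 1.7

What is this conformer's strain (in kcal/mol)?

4.9 kcal/mol

This conformer (staggered): CHO–Et gauche, F–CH2Cl gauche, tBu–CH2Cl gauche, tBu–Et gauche; 0.9 + 0.7 + 1.7 + 1.6 = 4.9 kcal/mol.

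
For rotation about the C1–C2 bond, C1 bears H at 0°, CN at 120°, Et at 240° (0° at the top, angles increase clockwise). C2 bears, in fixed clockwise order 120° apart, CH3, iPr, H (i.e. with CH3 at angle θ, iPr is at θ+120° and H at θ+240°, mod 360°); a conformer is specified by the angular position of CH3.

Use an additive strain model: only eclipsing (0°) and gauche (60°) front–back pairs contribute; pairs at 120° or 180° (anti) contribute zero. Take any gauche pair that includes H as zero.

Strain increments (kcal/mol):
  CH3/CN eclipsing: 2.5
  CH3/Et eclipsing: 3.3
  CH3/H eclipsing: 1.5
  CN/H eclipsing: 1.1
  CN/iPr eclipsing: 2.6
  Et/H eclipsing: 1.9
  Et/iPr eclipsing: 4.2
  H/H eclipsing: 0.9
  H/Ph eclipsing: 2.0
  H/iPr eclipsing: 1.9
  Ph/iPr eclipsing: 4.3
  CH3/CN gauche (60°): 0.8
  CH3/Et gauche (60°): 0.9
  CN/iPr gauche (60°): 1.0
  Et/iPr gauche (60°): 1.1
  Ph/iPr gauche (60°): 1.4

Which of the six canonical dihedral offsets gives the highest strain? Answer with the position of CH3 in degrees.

CH3 at 0° (eclipsed): H–CH3 eclipsed, CN–iPr eclipsed, Et–H eclipsed; 1.5 + 2.6 + 1.9 = 6.0 kcal/mol.
CH3 at 60° (staggered): CN–CH3 gauche, CN–iPr gauche, Et–iPr gauche; 0.8 + 1.0 + 1.1 = 2.9 kcal/mol.
CH3 at 120° (eclipsed): H–H eclipsed, CN–CH3 eclipsed, Et–iPr eclipsed; 0.9 + 2.5 + 4.2 = 7.6 kcal/mol.
CH3 at 180° (staggered): CN–CH3 gauche, Et–CH3 gauche, Et–iPr gauche; 0.8 + 0.9 + 1.1 = 2.8 kcal/mol.
CH3 at 240° (eclipsed): H–iPr eclipsed, CN–H eclipsed, Et–CH3 eclipsed; 1.9 + 1.1 + 3.3 = 6.3 kcal/mol.
CH3 at 300° (staggered): CN–iPr gauche, Et–CH3 gauche; 1.0 + 0.9 = 1.9 kcal/mol.
The maximum (7.6 kcal/mol) occurs with CH3 at 120°.

120°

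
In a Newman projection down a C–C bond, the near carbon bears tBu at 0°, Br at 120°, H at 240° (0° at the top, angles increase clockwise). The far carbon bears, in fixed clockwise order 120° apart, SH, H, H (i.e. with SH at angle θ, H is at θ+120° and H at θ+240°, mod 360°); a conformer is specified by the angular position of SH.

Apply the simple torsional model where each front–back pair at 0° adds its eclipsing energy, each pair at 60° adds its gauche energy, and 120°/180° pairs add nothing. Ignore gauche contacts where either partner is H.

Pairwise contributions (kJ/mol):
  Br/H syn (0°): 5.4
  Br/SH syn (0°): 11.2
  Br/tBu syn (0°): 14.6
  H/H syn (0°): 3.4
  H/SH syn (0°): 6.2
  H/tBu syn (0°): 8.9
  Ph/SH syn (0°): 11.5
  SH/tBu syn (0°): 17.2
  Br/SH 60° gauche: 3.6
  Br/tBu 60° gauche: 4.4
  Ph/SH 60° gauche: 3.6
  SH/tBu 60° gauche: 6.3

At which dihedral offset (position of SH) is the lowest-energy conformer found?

180°

SH at 0° is eclipsed. tBu at 0° is eclipsed with SH at 0° (17.2); Br at 120° is eclipsed with H at 120° (5.4); H at 240° is eclipsed with H at 240° (3.4). Total 26.0 kJ/mol.
SH at 60° is staggered. tBu at 0° is gauche with SH at 60° (6.3); Br at 120° is gauche with SH at 60° (3.6). Total 9.9 kJ/mol.
SH at 120° is eclipsed. tBu at 0° is eclipsed with H at 0° (8.9); Br at 120° is eclipsed with SH at 120° (11.2); H at 240° is eclipsed with H at 240° (3.4). Total 23.5 kJ/mol.
SH at 180° is staggered. Br at 120° is gauche with SH at 180° (3.6). Total 3.6 kJ/mol.
SH at 240° is eclipsed. tBu at 0° is eclipsed with H at 0° (8.9); Br at 120° is eclipsed with H at 120° (5.4); H at 240° is eclipsed with SH at 240° (6.2). Total 20.5 kJ/mol.
SH at 300° is staggered. tBu at 0° is gauche with SH at 300° (6.3). Total 6.3 kJ/mol.
The minimum (3.6 kJ/mol) occurs with SH at 180°.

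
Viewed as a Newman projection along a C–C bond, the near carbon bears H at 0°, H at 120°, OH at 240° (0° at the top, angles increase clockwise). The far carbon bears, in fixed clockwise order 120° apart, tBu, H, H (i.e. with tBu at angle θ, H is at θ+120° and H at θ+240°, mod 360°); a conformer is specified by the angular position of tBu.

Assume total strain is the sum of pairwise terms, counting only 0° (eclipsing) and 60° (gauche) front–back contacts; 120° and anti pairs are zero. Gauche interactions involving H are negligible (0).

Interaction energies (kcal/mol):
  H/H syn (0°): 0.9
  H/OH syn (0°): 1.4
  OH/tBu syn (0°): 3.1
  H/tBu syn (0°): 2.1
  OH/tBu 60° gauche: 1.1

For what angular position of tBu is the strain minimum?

tBu at 0° (eclipsed): H–tBu eclipsed, H–H eclipsed, OH–H eclipsed; 2.1 + 0.9 + 1.4 = 4.4 kcal/mol.
tBu at 60° (staggered): no non-H gauche contacts → 0.0 kcal/mol.
tBu at 120° (eclipsed): H–H eclipsed, H–tBu eclipsed, OH–H eclipsed; 0.9 + 2.1 + 1.4 = 4.4 kcal/mol.
tBu at 180° (staggered): OH–tBu gauche; 1.1 = 1.1 kcal/mol.
tBu at 240° (eclipsed): H–H eclipsed, H–H eclipsed, OH–tBu eclipsed; 0.9 + 0.9 + 3.1 = 4.9 kcal/mol.
tBu at 300° (staggered): OH–tBu gauche; 1.1 = 1.1 kcal/mol.
The minimum (0.0 kcal/mol) occurs with tBu at 60°.

60°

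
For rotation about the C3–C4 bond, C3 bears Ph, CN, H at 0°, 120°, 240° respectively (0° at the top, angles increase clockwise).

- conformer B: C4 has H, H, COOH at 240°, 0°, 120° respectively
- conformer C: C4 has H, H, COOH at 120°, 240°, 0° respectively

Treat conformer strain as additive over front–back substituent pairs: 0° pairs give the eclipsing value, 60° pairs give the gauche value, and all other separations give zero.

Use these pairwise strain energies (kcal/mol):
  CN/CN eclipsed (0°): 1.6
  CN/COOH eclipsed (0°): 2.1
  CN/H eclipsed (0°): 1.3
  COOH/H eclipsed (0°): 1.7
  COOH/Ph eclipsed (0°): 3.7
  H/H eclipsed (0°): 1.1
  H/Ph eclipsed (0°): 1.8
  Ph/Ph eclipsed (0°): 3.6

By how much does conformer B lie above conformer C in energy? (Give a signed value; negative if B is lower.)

B (eclipsed): Ph–H eclipsed, CN–COOH eclipsed, H–H eclipsed; 1.8 + 2.1 + 1.1 = 5.0 kcal/mol.
C (eclipsed): Ph–COOH eclipsed, CN–H eclipsed, H–H eclipsed; 3.7 + 1.3 + 1.1 = 6.1 kcal/mol.
E(B) − E(C) = 5.0 − 6.1 = -1.1 kcal/mol.

-1.1 kcal/mol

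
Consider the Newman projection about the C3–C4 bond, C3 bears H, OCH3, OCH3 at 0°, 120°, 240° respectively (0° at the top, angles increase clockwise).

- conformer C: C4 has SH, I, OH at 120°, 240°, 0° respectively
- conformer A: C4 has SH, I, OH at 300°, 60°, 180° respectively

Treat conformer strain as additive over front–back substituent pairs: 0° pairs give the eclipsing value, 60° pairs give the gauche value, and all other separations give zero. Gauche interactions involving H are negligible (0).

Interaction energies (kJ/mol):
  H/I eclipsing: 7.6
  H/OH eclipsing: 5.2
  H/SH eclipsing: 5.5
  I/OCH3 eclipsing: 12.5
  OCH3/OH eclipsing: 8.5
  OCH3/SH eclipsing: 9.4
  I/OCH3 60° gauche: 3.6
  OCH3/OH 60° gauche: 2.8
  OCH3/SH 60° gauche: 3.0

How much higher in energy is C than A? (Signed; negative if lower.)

+14.9 kJ/mol

C (eclipsed): H–OH eclipsed, OCH3–SH eclipsed, OCH3–I eclipsed; 5.2 + 9.4 + 12.5 = 27.1 kJ/mol.
A (staggered): OCH3–I gauche, OCH3–OH gauche, OCH3–SH gauche, OCH3–OH gauche; 3.6 + 2.8 + 3.0 + 2.8 = 12.2 kJ/mol.
E(C) − E(A) = 27.1 − 12.2 = +14.9 kJ/mol.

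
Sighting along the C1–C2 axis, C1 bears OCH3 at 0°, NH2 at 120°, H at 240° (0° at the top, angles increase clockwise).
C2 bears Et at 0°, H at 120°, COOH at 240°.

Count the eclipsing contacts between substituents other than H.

Non-H eclipsing pairs: OCH3(0°)/Et(0°) — 1 interaction.

1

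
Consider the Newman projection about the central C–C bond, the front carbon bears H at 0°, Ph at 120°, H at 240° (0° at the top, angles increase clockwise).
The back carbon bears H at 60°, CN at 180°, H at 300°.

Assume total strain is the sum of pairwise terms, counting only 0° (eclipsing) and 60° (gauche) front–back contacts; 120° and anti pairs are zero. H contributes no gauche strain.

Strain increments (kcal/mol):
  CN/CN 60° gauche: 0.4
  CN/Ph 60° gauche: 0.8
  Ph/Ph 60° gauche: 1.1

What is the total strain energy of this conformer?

0.8 kcal/mol

This conformer is staggered. Ph at 120° is gauche with CN at 180° (0.8). Total 0.8 kcal/mol.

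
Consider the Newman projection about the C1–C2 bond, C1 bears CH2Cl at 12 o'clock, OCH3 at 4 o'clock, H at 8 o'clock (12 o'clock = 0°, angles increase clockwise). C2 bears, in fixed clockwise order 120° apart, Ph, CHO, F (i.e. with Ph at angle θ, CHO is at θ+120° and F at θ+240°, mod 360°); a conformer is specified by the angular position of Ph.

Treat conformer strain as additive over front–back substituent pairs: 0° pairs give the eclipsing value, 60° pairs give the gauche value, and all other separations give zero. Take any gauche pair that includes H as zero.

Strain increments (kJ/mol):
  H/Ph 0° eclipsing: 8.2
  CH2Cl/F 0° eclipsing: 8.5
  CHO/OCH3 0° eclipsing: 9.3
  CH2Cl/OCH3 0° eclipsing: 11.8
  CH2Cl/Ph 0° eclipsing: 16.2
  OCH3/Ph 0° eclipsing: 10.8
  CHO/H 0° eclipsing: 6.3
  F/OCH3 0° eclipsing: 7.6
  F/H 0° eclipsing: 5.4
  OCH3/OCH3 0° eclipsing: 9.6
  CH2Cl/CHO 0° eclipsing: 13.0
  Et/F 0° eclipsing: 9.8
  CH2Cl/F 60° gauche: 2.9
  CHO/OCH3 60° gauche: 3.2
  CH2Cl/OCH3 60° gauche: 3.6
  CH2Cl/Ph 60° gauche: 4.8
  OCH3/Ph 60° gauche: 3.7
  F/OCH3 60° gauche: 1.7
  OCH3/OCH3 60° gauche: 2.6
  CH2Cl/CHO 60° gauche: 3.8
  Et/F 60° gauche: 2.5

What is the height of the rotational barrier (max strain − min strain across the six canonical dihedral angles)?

18.8 kJ/mol

Ph at 0° is eclipsed. CH2Cl at 0° is eclipsed with Ph at 0° (16.2); OCH3 at 120° is eclipsed with CHO at 120° (9.3); H at 240° is eclipsed with F at 240° (5.4). Total 30.9 kJ/mol.
Ph at 60° is staggered. CH2Cl at 0° is gauche with Ph at 60° (4.8); CH2Cl at 0° is gauche with F at 300° (2.9); OCH3 at 120° is gauche with Ph at 60° (3.7); OCH3 at 120° is gauche with CHO at 180° (3.2). Total 14.6 kJ/mol.
Ph at 120° is eclipsed. CH2Cl at 0° is eclipsed with F at 0° (8.5); OCH3 at 120° is eclipsed with Ph at 120° (10.8); H at 240° is eclipsed with CHO at 240° (6.3). Total 25.6 kJ/mol.
Ph at 180° is staggered. CH2Cl at 0° is gauche with CHO at 300° (3.8); CH2Cl at 0° is gauche with F at 60° (2.9); OCH3 at 120° is gauche with Ph at 180° (3.7); OCH3 at 120° is gauche with F at 60° (1.7). Total 12.1 kJ/mol.
Ph at 240° is eclipsed. CH2Cl at 0° is eclipsed with CHO at 0° (13.0); OCH3 at 120° is eclipsed with F at 120° (7.6); H at 240° is eclipsed with Ph at 240° (8.2). Total 28.8 kJ/mol.
Ph at 300° is staggered. CH2Cl at 0° is gauche with Ph at 300° (4.8); CH2Cl at 0° is gauche with CHO at 60° (3.8); OCH3 at 120° is gauche with CHO at 60° (3.2); OCH3 at 120° is gauche with F at 180° (1.7). Total 13.5 kJ/mol.
Max at 0° (30.9 kJ/mol), min at 180° (12.1 kJ/mol); barrier = 18.8 kJ/mol.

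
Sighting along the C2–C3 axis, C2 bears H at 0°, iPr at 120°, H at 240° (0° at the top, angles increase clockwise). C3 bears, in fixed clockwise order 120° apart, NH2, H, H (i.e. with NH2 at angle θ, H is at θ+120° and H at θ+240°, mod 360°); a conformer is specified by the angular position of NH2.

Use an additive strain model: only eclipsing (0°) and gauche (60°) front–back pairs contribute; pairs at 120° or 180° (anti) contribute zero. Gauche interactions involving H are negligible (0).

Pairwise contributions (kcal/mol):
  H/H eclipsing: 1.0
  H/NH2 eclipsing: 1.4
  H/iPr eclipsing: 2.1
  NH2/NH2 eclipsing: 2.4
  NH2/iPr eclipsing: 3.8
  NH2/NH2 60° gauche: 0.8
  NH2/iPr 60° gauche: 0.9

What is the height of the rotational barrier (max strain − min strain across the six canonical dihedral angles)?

NH2 at 0° (eclipsed): H–NH2 eclipsed, iPr–H eclipsed, H–H eclipsed; 1.4 + 2.1 + 1.0 = 4.5 kcal/mol.
NH2 at 60° (staggered): iPr–NH2 gauche; 0.9 = 0.9 kcal/mol.
NH2 at 120° (eclipsed): H–H eclipsed, iPr–NH2 eclipsed, H–H eclipsed; 1.0 + 3.8 + 1.0 = 5.8 kcal/mol.
NH2 at 180° (staggered): iPr–NH2 gauche; 0.9 = 0.9 kcal/mol.
NH2 at 240° (eclipsed): H–H eclipsed, iPr–H eclipsed, H–NH2 eclipsed; 1.0 + 2.1 + 1.4 = 4.5 kcal/mol.
NH2 at 300° (staggered): no non-H gauche contacts → 0.0 kcal/mol.
Max at 120° (5.8 kcal/mol), min at 300° (0.0 kcal/mol); barrier = 5.8 kcal/mol.

5.8 kcal/mol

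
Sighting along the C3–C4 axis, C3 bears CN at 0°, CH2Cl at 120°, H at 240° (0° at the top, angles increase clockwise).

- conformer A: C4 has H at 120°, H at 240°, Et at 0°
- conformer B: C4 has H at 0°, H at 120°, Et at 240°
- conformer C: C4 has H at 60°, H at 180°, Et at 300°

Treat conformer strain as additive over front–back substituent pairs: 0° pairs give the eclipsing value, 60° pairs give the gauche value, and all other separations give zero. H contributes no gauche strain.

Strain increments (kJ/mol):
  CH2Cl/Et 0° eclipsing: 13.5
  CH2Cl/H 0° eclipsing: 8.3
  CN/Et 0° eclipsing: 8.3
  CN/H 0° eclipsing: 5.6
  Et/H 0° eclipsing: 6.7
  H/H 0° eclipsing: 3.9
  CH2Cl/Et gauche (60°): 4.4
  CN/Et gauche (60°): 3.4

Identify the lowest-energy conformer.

A is eclipsed. CN at 0° is eclipsed with Et at 0° (8.3); CH2Cl at 120° is eclipsed with H at 120° (8.3); H at 240° is eclipsed with H at 240° (3.9). Total 20.5 kJ/mol.
B is eclipsed. CN at 0° is eclipsed with H at 0° (5.6); CH2Cl at 120° is eclipsed with H at 120° (8.3); H at 240° is eclipsed with Et at 240° (6.7). Total 20.6 kJ/mol.
C is staggered. CN at 0° is gauche with Et at 300° (3.4). Total 3.4 kJ/mol.
C has the lowest total (3.4 kJ/mol).

C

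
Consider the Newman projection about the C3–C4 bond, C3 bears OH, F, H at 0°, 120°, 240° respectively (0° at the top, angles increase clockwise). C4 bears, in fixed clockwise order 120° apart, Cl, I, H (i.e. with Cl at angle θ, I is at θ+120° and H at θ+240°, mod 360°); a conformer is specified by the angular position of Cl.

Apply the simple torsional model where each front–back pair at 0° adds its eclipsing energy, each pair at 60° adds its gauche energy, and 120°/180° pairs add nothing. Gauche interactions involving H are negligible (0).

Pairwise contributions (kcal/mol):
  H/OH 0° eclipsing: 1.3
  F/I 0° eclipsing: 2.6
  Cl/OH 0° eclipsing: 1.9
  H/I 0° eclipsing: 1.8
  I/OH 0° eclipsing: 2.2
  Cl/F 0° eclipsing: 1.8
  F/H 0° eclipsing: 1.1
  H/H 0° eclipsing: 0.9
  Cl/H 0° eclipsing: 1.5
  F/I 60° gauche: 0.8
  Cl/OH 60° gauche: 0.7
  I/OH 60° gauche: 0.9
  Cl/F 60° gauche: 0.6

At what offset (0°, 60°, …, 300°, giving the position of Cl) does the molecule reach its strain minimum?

180°

Cl at 0° is eclipsed. OH at 0° is eclipsed with Cl at 0° (1.9); F at 120° is eclipsed with I at 120° (2.6); H at 240° is eclipsed with H at 240° (0.9). Total 5.4 kcal/mol.
Cl at 60° is staggered. OH at 0° is gauche with Cl at 60° (0.7); F at 120° is gauche with Cl at 60° (0.6); F at 120° is gauche with I at 180° (0.8). Total 2.1 kcal/mol.
Cl at 120° is eclipsed. OH at 0° is eclipsed with H at 0° (1.3); F at 120° is eclipsed with Cl at 120° (1.8); H at 240° is eclipsed with I at 240° (1.8). Total 4.9 kcal/mol.
Cl at 180° is staggered. OH at 0° is gauche with I at 300° (0.9); F at 120° is gauche with Cl at 180° (0.6). Total 1.5 kcal/mol.
Cl at 240° is eclipsed. OH at 0° is eclipsed with I at 0° (2.2); F at 120° is eclipsed with H at 120° (1.1); H at 240° is eclipsed with Cl at 240° (1.5). Total 4.8 kcal/mol.
Cl at 300° is staggered. OH at 0° is gauche with Cl at 300° (0.7); OH at 0° is gauche with I at 60° (0.9); F at 120° is gauche with I at 60° (0.8). Total 2.4 kcal/mol.
The minimum (1.5 kcal/mol) occurs with Cl at 180°.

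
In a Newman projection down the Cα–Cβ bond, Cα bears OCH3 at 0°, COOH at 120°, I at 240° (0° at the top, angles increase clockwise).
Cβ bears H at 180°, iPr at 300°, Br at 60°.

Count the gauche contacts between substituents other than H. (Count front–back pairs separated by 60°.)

Non-H gauche pairs: OCH3(0°)/iPr(300°); OCH3(0°)/Br(60°); COOH(120°)/Br(60°); I(240°)/iPr(300°) — 4 interactions.

4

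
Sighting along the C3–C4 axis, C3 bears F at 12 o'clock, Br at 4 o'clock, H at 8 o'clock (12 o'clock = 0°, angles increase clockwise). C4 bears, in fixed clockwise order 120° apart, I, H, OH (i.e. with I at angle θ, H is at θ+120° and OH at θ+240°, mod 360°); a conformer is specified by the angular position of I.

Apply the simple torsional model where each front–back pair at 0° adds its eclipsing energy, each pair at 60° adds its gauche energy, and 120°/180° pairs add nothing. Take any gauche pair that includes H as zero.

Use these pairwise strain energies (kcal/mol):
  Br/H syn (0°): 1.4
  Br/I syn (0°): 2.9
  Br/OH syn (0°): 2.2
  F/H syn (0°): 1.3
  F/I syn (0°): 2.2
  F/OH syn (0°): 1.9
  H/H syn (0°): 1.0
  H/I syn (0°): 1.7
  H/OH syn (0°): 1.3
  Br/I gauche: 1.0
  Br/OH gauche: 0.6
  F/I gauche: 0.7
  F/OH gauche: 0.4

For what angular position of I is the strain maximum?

I at 0° (eclipsed): F–I eclipsed, Br–H eclipsed, H–OH eclipsed; 2.2 + 1.4 + 1.3 = 4.9 kcal/mol.
I at 60° (staggered): F–I gauche, F–OH gauche, Br–I gauche; 0.7 + 0.4 + 1.0 = 2.1 kcal/mol.
I at 120° (eclipsed): F–OH eclipsed, Br–I eclipsed, H–H eclipsed; 1.9 + 2.9 + 1.0 = 5.8 kcal/mol.
I at 180° (staggered): F–OH gauche, Br–I gauche, Br–OH gauche; 0.4 + 1.0 + 0.6 = 2.0 kcal/mol.
I at 240° (eclipsed): F–H eclipsed, Br–OH eclipsed, H–I eclipsed; 1.3 + 2.2 + 1.7 = 5.2 kcal/mol.
I at 300° (staggered): F–I gauche, Br–OH gauche; 0.7 + 0.6 = 1.3 kcal/mol.
The maximum (5.8 kcal/mol) occurs with I at 120°.

120°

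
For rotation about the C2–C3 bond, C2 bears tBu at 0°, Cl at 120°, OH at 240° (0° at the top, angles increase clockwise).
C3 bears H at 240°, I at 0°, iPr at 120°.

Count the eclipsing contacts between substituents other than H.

Non-H eclipsing pairs: tBu(0°)/I(0°); Cl(120°)/iPr(120°) — 2 interactions.

2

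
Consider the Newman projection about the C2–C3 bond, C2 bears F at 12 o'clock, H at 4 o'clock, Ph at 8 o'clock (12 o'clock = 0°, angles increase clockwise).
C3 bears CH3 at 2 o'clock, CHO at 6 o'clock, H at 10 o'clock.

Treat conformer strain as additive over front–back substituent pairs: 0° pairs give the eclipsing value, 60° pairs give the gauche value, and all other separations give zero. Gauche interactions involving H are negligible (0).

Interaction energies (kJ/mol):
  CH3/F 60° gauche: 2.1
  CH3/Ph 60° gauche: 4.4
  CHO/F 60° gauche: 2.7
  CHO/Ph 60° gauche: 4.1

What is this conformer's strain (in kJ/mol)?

This conformer is staggered. F at 0° is gauche with CH3 at 60° (2.1); Ph at 240° is gauche with CHO at 180° (4.1). Total 6.2 kJ/mol.

6.2 kJ/mol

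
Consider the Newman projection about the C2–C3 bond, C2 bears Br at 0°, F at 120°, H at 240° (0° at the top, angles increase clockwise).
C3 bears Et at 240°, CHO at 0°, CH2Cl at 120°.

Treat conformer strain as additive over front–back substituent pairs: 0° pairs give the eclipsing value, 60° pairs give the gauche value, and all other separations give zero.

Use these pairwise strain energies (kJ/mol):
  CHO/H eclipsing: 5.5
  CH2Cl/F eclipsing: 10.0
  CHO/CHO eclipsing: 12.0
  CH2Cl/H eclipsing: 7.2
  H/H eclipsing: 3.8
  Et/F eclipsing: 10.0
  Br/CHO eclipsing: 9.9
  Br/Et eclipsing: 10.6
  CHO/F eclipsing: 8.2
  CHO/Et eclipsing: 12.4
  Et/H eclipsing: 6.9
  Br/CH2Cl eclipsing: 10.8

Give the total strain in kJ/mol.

This conformer (eclipsed): Br–CHO eclipsed, F–CH2Cl eclipsed, H–Et eclipsed; 9.9 + 10.0 + 6.9 = 26.8 kJ/mol.

26.8 kJ/mol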